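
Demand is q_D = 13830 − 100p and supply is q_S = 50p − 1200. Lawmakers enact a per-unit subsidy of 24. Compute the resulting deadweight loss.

In inverse form: demand p = 138.3 − 0.01q, supply p = 24 + 0.02q.
Competitive equilibrium: 138.3 − 0.01q = 24 + 0.02q → q* = 3810, p* = 100.2.
The subsidy lowers effective supply by 24: p = 0 + 0.02q.
New quantity: 138.3 − 0.01q = 0 + 0.02q → q' = 4610.
Overproduction Δq = 4610 − 3810 = 800; wedge = subsidy = 24.
Deadweight loss = ½ × 800 × 24 = 9600.

9600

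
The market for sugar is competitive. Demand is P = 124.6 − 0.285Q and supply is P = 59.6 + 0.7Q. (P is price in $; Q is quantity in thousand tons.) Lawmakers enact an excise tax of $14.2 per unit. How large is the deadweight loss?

$102.36 thousand

Competitive equilibrium: 124.6 − 0.285Q = 59.6 + 0.7Q → Q* = 65.9898, P* = 105.7929.
With the tax, the buyer price exceeds the seller price by 14.2: (124.6 − 0.285Q) − (59.6 + 0.7Q) = 14.2 → Q' = 51.5736.
ΔQ = 65.9898 − 51.5736 = 14.4162; the wedge equals the tax, 14.2.
Deadweight loss = ½ × 14.4162 × 14.2 = $102.36 thousand.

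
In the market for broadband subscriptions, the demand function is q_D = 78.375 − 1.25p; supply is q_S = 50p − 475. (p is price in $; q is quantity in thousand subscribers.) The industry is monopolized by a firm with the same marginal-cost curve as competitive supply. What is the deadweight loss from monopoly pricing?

$420.85 thousand

In inverse form: demand p = 62.7 − 0.8q, supply p = 9.5 + 0.02q.
Competitive equilibrium: 62.7 − 0.8q = 9.5 + 0.02q → q* = 64.878, p* = 10.7976.
Marginal revenue: MR = 62.7 − 1.6q. Set MR = MC: 62.7 − 1.6q = 9.5 + 0.02q → q_m = 32.8395.
Price p_m = 62.7 − 0.8·32.8395 = 36.4284; MC(q_m) = 9.5 + 0.02·32.8395 = 10.1568.
Competitive q* = 64.878, so Δq = 32.0385; wedge = 36.4284 − 10.1568 = 26.2716.
Deadweight loss = ½ × 32.0385 × 26.2716 = $420.85 thousand.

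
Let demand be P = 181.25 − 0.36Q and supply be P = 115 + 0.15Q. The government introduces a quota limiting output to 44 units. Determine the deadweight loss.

Competitive equilibrium: 181.25 − 0.36Q = 115 + 0.15Q → Q* = 129.902, P* = 134.4853.
At Q = 44: demand price = 181.25 − 0.36·44 = 165.41; supply price = 115 + 0.15·44 = 121.6.
ΔQ = 129.902 − 44 = 85.902; wedge = 165.41 − 121.6 = 43.81.
DWL = ½ × 85.902 × 43.81 = 1881.68.

1881.68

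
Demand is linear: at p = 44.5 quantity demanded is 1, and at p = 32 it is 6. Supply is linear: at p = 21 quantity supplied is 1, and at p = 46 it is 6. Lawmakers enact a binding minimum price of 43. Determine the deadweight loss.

24.07

Demand slope = (32 − 44.5)/(6 − 1) = −2.5, so p = 47 − 2.5q.
Supply slope = (46 − 21)/(6 − 1) = 5, so p = 16 + 5q.
Competitive equilibrium: 47 − 2.5q = 16 + 5q → q* = 4.1333, p* = 36.6667.
At the floor p = 43, quantity demanded = (47 − 43)/2.5 = 1.6.
Sellers' marginal cost at q' = 1.6: 16 + 5·1.6 = 24.
Δq = 4.1333 − 1.6 = 2.5333; wedge = 43 − 24 = 19.
DWL = ½ × 2.5333 × 19 = 24.07.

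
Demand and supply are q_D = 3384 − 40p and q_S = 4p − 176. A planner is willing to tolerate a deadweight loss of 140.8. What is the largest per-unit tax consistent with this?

8.8

In inverse form: demand p = 84.6 − 0.025q, supply p = 44 + 0.25q.
Competitive equilibrium: 84.6 − 0.025q = 44 + 0.25q → q* = 147.6364, p* = 80.9091.
A tax t gives Δq = t/0.275 and wedge t, so DWL = t²/0.55.
t²/0.55 = 140.8 → t² = 77.44 → t = 8.8.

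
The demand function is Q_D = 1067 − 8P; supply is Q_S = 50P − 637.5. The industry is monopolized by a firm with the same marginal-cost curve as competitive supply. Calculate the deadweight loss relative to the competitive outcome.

10753.98

In inverse form: demand P = 133.375 − 0.125Q, supply P = 12.75 + 0.02Q.
Competitive equilibrium: 133.375 − 0.125Q = 12.75 + 0.02Q → Q* = 831.8966, P* = 29.3879.
Marginal revenue: MR = 133.375 − 0.25Q. Set MR = MC: 133.375 − 0.25Q = 12.75 + 0.02Q → Q_m = 446.7593.
Price P_m = 133.375 − 0.125·446.7593 = 77.5301; MC(Q_m) = 12.75 + 0.02·446.7593 = 21.6852.
Competitive Q* = 831.8966, so ΔQ = 385.1373; wedge = 77.5301 − 21.6852 = 55.8449.
The triangle = ½ × 385.1373 × 55.8449 = 10753.98.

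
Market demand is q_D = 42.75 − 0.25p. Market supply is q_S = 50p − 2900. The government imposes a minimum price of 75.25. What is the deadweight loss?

34.98

In inverse form: demand p = 171 − 4q, supply p = 58 + 0.02q.
Competitive equilibrium: 171 − 4q = 58 + 0.02q → q* = 28.1095, p* = 58.5622.
At the floor p = 75.25, quantity demanded = (171 − 75.25)/4 = 23.9375.
Sellers' marginal cost at q' = 23.9375: 58 + 0.02·23.9375 = 58.4788.
Δq = 28.1095 − 23.9375 = 4.172; wedge = 75.25 − 58.4788 = 16.7712.
Deadweight loss = ½ × 4.172 × 16.7712 = 34.98.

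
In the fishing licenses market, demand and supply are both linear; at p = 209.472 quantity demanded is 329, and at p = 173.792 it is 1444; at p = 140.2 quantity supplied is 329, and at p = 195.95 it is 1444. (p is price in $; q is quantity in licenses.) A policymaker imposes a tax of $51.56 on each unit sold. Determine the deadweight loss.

Demand slope = (173.792 − 209.472)/(1444 − 329) = −0.032, so p = 220 − 0.032q.
Supply slope = (195.95 − 140.2)/(1444 − 329) = 0.05, so p = 123.75 + 0.05q.
Competitive equilibrium: 220 − 0.032q = 123.75 + 0.05q → q* = 1173.7805, p* = 182.439.
With the tax, the buyer price exceeds the seller price by 51.56: (220 − 0.032q) − (123.75 + 0.05q) = 51.56 → q' = 545.
Δq = 1173.7805 − 545 = 628.7805; the wedge equals the tax, 51.56.
Welfare loss = ½ × 628.7805 × 51.56 = $16209.96.

$16209.96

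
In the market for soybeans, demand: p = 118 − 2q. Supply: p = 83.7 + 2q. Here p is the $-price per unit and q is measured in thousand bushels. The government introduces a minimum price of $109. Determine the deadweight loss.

Competitive equilibrium: 118 − 2q = 83.7 + 2q → q* = 8.575, p* = 100.85.
At the floor p = 109, quantity demanded = (118 − 109)/2 = 4.5.
Sellers' marginal cost at q' = 4.5: 83.7 + 2·4.5 = 92.7.
Δq = 8.575 − 4.5 = 4.075; wedge = 109 − 92.7 = 16.3.
Welfare loss = ½ × 4.075 × 16.3 = $33.21 thousand.

$33.21 thousand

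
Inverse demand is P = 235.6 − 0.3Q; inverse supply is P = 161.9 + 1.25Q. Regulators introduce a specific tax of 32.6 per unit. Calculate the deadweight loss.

342.83

Competitive equilibrium: 235.6 − 0.3Q = 161.9 + 1.25Q → Q* = 47.5484, P* = 221.3355.
With the tax, the buyer price exceeds the seller price by 32.6: (235.6 − 0.3Q) − (161.9 + 1.25Q) = 32.6 → Q' = 26.5161.
ΔQ = 47.5484 − 26.5161 = 21.0323; the wedge equals the tax, 32.6.
Welfare loss = ½ × 21.0323 × 32.6 = 342.83.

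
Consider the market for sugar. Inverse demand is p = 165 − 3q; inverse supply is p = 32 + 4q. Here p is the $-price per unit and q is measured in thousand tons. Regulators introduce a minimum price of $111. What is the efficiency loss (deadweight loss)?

$3.50 thousand

Competitive equilibrium: 165 − 3q = 32 + 4q → q* = 19, p* = 108.
At the floor p = 111, quantity demanded = (165 − 111)/3 = 18.
Sellers' marginal cost at q' = 18: 32 + 4·18 = 104.
Δq = 19 − 18 = 1; wedge = 111 − 104 = 7.
DWL = ½ × 1 × 7 = $3.50 thousand.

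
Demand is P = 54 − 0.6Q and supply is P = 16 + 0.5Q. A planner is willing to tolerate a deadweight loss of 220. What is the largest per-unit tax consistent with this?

22

Competitive equilibrium: 54 − 0.6Q = 16 + 0.5Q → Q* = 34.5455, P* = 33.2727.
A tax t gives ΔQ = t/1.1 and wedge t, so DWL = t²/2.2.
t²/2.2 = 220 → t² = 484 → t = 22.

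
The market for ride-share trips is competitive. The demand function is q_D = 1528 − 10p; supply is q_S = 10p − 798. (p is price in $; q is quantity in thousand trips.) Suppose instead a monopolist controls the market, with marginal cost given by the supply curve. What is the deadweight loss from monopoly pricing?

$1480.28 thousand

In inverse form: demand p = 152.8 − 0.1q, supply p = 79.8 + 0.1q.
Competitive equilibrium: 152.8 − 0.1q = 79.8 + 0.1q → q* = 365, p* = 116.3.
Marginal revenue: MR = 152.8 − 0.2q. Set MR = MC: 152.8 − 0.2q = 79.8 + 0.1q → q_m = 243.3333.
Price p_m = 152.8 − 0.1·243.3333 = 128.4667; MC(q_m) = 79.8 + 0.1·243.3333 = 104.1333.
Competitive q* = 365, so Δq = 121.6667; wedge = 128.4667 − 104.1333 = 24.3334.
The triangle = ½ × 121.6667 × 24.3334 = $1480.28 thousand.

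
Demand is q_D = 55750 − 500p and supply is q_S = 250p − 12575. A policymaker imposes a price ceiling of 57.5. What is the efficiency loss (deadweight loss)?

In inverse form: demand p = 111.5 − 0.002q, supply p = 50.3 + 0.004q.
Competitive equilibrium: 111.5 − 0.002q = 50.3 + 0.004q → q* = 10200, p* = 91.1.
At the ceiling p = 57.5, quantity supplied = (57.5 − 50.3)/0.004 = 1800.
Willingness to pay at q' = 1800: 111.5 − 0.002·1800 = 107.9.
Δq = 10200 − 1800 = 8400; wedge = 107.9 − 57.5 = 50.4.
Deadweight loss = ½ × 8400 × 50.4 = 211680.

211680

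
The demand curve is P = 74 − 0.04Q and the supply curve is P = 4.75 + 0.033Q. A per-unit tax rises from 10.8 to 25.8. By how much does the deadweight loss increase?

3760.27

Competitive equilibrium: 74 − 0.04Q = 4.75 + 0.033Q → Q* = 948.6301, P* = 36.0548.
For a per-unit tax t: ΔQ = t/0.073, so DWL = ½·t·(t/0.073) = t²/0.146.
At t = 10.8: DWL = 798.904. At t = 25.8: DWL = 4559.178.
Increase = 4559.178 − 798.904 = 3760.27.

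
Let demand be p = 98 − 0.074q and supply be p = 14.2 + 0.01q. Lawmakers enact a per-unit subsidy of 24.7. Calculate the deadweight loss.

3631.49

Competitive equilibrium: 98 − 0.074q = 14.2 + 0.01q → q* = 997.619, p* = 24.1762.
The subsidy lowers effective supply by 24.7: p = 0.01q − 10.5.
New quantity: 98 − 0.074q = 0.01q − 10.5 → q' = 1291.6667.
Overproduction Δq = 1291.6667 − 997.619 = 294.0477; wedge = subsidy = 24.7.
Welfare loss = ½ × 294.0477 × 24.7 = 3631.49.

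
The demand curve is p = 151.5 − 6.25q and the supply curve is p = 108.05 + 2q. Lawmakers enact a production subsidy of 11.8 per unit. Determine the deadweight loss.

8.44

Competitive equilibrium: 151.5 − 6.25q = 108.05 + 2q → q* = 5.2667, p* = 118.5833.
The subsidy lowers effective supply by 11.8: p = 96.25 + 2q.
New quantity: 151.5 − 6.25q = 96.25 + 2q → q' = 6.697.
Overproduction Δq = 6.697 − 5.2667 = 1.4303; wedge = subsidy = 11.8.
The triangle = ½ × 1.4303 × 11.8 = 8.44.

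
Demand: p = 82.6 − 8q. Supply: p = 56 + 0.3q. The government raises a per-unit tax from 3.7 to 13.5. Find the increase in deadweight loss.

10.15

Competitive equilibrium: 82.6 − 8q = 56 + 0.3q → q* = 3.2048, p* = 56.9614.
For a per-unit tax t: Δq = t/8.3, so DWL = ½·t·(t/8.3) = t²/16.6.
At t = 3.7: DWL = 0.825. At t = 13.5: DWL = 10.979.
Increase = 10.979 − 0.825 = 10.15.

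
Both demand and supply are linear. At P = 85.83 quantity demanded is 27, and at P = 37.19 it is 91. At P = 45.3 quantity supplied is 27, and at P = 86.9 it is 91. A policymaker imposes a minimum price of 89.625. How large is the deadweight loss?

802.47

Demand slope = (37.19 − 85.83)/(91 − 27) = −0.76, so P = 106.35 − 0.76Q.
Supply slope = (86.9 − 45.3)/(91 − 27) = 0.65, so P = 27.75 + 0.65Q.
Competitive equilibrium: 106.35 − 0.76Q = 27.75 + 0.65Q → Q* = 55.7447, P* = 63.984.
At the floor P = 89.625, quantity demanded = (106.35 − 89.625)/0.76 = 22.0066.
Sellers' marginal cost at Q' = 22.0066: 27.75 + 0.65·22.0066 = 42.0543.
ΔQ = 55.7447 − 22.0066 = 33.7381; wedge = 89.625 − 42.0543 = 47.5707.
Welfare loss = ½ × 33.7381 × 47.5707 = 802.47.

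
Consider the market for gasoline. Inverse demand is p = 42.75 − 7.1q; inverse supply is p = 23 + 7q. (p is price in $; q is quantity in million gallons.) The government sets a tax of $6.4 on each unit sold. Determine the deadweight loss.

Competitive equilibrium: 42.75 − 7.1q = 23 + 7q → q* = 1.4007, p* = 32.805.
With the tax, the buyer price exceeds the seller price by 6.4: (42.75 − 7.1q) − (23 + 7q) = 6.4 → q' = 0.9468.
Δq = 1.4007 − 0.9468 = 0.4539; the wedge equals the tax, 6.4.
The triangle = ½ × 0.4539 × 6.4 = $1.45 million.

$1.45 million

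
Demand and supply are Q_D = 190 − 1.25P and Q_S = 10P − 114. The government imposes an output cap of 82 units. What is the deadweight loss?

In inverse form: demand P = 152 − 0.8Q, supply P = 11.4 + 0.1Q.
Competitive equilibrium: 152 − 0.8Q = 11.4 + 0.1Q → Q* = 156.2222, P* = 27.0222.
At Q = 82: demand price = 152 − 0.8·82 = 86.4; supply price = 11.4 + 0.1·82 = 19.6.
ΔQ = 156.2222 − 82 = 74.2222; wedge = 86.4 − 19.6 = 66.8.
The triangle = ½ × 74.2222 × 66.8 = 2479.02.

2479.02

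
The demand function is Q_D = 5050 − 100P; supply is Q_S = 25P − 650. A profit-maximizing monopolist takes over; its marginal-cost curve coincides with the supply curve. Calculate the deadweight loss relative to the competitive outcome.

In inverse form: demand P = 50.5 − 0.01Q, supply P = 26 + 0.04Q.
Competitive equilibrium: 50.5 − 0.01Q = 26 + 0.04Q → Q* = 490, P* = 45.6.
Marginal revenue: MR = 50.5 − 0.02Q. Set MR = MC: 50.5 − 0.02Q = 26 + 0.04Q → Q_m = 408.3333.
Price P_m = 50.5 − 0.01·408.3333 = 46.4167; MC(Q_m) = 26 + 0.04·408.3333 = 42.3333.
Competitive Q* = 490, so ΔQ = 81.6667; wedge = 46.4167 − 42.3333 = 4.0834.
Welfare loss = ½ × 81.6667 × 4.0834 = 166.74.

166.74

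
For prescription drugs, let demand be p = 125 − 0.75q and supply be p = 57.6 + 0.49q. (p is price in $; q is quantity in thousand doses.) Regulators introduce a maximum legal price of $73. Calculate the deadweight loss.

Competitive equilibrium: 125 − 0.75q = 57.6 + 0.49q → q* = 54.3548, p* = 84.2339.
At the ceiling p = 73, quantity supplied = (73 − 57.6)/0.49 = 31.4286.
Willingness to pay at q' = 31.4286: 125 − 0.75·31.4286 = 101.4286.
Δq = 54.3548 − 31.4286 = 22.9262; wedge = 101.4286 − 73 = 28.4286.
Deadweight loss = ½ × 22.9262 × 28.4286 = $325.88 thousand.

$325.88 thousand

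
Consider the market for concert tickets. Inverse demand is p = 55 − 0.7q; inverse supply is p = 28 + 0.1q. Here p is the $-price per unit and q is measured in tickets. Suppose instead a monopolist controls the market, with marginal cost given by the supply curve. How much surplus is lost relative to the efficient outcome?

$99.225

Competitive equilibrium: 55 − 0.7q = 28 + 0.1q → q* = 33.75, p* = 31.375.
Marginal revenue: MR = 55 − 1.4q. Set MR = MC: 55 − 1.4q = 28 + 0.1q → q_m = 18.
Price p_m = 55 − 0.7·18 = 42.4; MC(q_m) = 28 + 0.1·18 = 29.8.
Competitive q* = 33.75, so Δq = 15.75; wedge = 42.4 − 29.8 = 12.6.
DWL = ½ × 15.75 × 12.6 = $99.225.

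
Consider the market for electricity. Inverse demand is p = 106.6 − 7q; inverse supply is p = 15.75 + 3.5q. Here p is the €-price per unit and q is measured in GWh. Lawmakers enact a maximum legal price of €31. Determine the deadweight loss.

€96.86

Competitive equilibrium: 106.6 − 7q = 15.75 + 3.5q → q* = 8.6524, p* = 46.0333.
At the ceiling p = 31, quantity supplied = (31 − 15.75)/3.5 = 4.3571.
Willingness to pay at q' = 4.3571: 106.6 − 7·4.3571 = 76.1003.
Δq = 8.6524 − 4.3571 = 4.2953; wedge = 76.1003 − 31 = 45.1003.
Welfare loss = ½ × 4.2953 × 45.1003 = €96.86.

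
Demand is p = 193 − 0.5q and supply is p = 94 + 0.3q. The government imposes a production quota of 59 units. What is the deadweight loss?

1677.025

Competitive equilibrium: 193 − 0.5q = 94 + 0.3q → q* = 123.75, p* = 131.125.
At q = 59: demand price = 193 − 0.5·59 = 163.5; supply price = 94 + 0.3·59 = 111.7.
Δq = 123.75 − 59 = 64.75; wedge = 163.5 − 111.7 = 51.8.
DWL = ½ × 64.75 × 51.8 = 1677.025.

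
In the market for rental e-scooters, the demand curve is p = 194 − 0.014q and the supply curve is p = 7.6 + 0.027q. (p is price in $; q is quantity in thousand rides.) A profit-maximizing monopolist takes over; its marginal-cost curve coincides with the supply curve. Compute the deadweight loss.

$27454.19 thousand

Competitive equilibrium: 194 − 0.014q = 7.6 + 0.027q → q* = 4546.341463, p* = 130.35122.
Marginal revenue: MR = 194 − 0.028q. Set MR = MC: 194 − 0.028q = 7.6 + 0.027q → q_m = 3389.090909.
Price p_m = 194 − 0.014·3389.090909 = 146.552727; MC(q_m) = 7.6 + 0.027·3389.090909 = 99.105455.
Competitive q* = 4546.341463, so Δq = 1157.250554; wedge = 146.552727 − 99.105455 = 47.447272.
The triangle = ½ × 1157.250554 × 47.447272 = $27454.19 thousand.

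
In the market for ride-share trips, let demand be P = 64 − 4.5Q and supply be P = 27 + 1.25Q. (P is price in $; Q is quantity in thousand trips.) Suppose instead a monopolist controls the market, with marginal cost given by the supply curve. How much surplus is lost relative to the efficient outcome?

$22.94 thousand

Competitive equilibrium: 64 − 4.5Q = 27 + 1.25Q → Q* = 6.4348, P* = 35.0435.
Marginal revenue: MR = 64 − 9Q. Set MR = MC: 64 − 9Q = 27 + 1.25Q → Q_m = 3.6098.
Price P_m = 64 − 4.5·3.6098 = 47.7559; MC(Q_m) = 27 + 1.25·3.6098 = 31.5123.
Competitive Q* = 6.4348, so ΔQ = 2.825; wedge = 47.7559 − 31.5123 = 16.2436.
The triangle = ½ × 2.825 × 16.2436 = $22.94 thousand.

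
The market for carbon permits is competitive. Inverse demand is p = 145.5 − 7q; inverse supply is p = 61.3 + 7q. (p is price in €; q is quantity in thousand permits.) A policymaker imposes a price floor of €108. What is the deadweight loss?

€3.02 thousand

Competitive equilibrium: 145.5 − 7q = 61.3 + 7q → q* = 6.0143, p* = 103.4.
At the floor p = 108, quantity demanded = (145.5 − 108)/7 = 5.3571.
Sellers' marginal cost at q' = 5.3571: 61.3 + 7·5.3571 = 98.7997.
Δq = 6.0143 − 5.3571 = 0.6572; wedge = 108 − 98.7997 = 9.2003.
The triangle = ½ × 0.6572 × 9.2003 = €3.02 thousand.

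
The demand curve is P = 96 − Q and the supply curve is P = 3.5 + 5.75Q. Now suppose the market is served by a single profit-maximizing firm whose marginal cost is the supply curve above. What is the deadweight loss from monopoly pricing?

Competitive equilibrium: 96 − Q = 3.5 + 5.75Q → Q* = 13.7037, P* = 82.2963.
Marginal revenue: MR = 96 − 2Q. Set MR = MC: 96 − 2Q = 3.5 + 5.75Q → Q_m = 11.9355.
Price P_m = 96 − 1·11.9355 = 84.0645; MC(Q_m) = 3.5 + 5.75·11.9355 = 72.1291.
Competitive Q* = 13.7037, so ΔQ = 1.7682; wedge = 84.0645 − 72.1291 = 11.9354.
DWL = ½ × 1.7682 × 11.9354 = 10.55.

10.55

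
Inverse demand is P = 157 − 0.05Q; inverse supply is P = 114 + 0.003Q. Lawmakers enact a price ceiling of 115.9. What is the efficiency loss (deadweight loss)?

Competitive equilibrium: 157 − 0.05Q = 114 + 0.003Q → Q* = 811.32075, P* = 116.43396.
At the ceiling P = 115.9, quantity supplied = (115.9 − 114)/0.003 = 633.33333.
Willingness to pay at Q' = 633.33333: 157 − 0.05·633.33333 = 125.33333.
ΔQ = 811.32075 − 633.33333 = 177.98742; wedge = 125.33333 − 115.9 = 9.43333.
Welfare loss = ½ × 177.98742 × 9.43333 = 839.51.

839.51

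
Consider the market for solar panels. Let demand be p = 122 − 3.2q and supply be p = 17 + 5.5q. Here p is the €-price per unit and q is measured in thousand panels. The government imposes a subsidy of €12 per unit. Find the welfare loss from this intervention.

€8.28 thousand

Competitive equilibrium: 122 − 3.2q = 17 + 5.5q → q* = 12.069, p* = 83.3793.
The subsidy lowers effective supply by 12: p = 5 + 5.5q.
New quantity: 122 − 3.2q = 5 + 5.5q → q' = 13.4483.
Overproduction Δq = 13.4483 − 12.069 = 1.3793; wedge = subsidy = 12.
Welfare loss = ½ × 1.3793 × 12 = €8.28 thousand.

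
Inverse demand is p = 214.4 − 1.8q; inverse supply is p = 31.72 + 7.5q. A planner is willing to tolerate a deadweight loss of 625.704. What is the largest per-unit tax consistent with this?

Competitive equilibrium: 214.4 − 1.8q = 31.72 + 7.5q → q* = 19.643, p* = 179.0426.
A tax t gives Δq = t/9.3 and wedge t, so DWL = t²/18.6.
t²/18.6 = 625.704 → t² = 11638.0944 → t = 107.88.

107.88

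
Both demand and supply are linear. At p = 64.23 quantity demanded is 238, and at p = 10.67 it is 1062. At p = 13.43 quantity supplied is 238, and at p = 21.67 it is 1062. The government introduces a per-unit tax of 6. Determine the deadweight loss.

Demand slope = (10.67 − 64.23)/(1062 − 238) = −0.065, so p = 79.7 − 0.065q.
Supply slope = (21.67 − 13.43)/(1062 − 238) = 0.01, so p = 11.05 + 0.01q.
Competitive equilibrium: 79.7 − 0.065q = 11.05 + 0.01q → q* = 915.3333, p* = 20.2033.
With the tax, the buyer price exceeds the seller price by 6: (79.7 − 0.065q) − (11.05 + 0.01q) = 6 → q' = 835.3333.
Δq = 915.3333 − 835.3333 = 80; the wedge equals the tax, 6.
Deadweight loss = ½ × 80 × 6 = 240.

240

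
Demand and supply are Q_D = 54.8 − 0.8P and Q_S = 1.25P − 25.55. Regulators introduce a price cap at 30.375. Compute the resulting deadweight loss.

In inverse form: demand P = 68.5 − 1.25Q, supply P = 20.44 + 0.8Q.
Competitive equilibrium: 68.5 − 1.25Q = 20.44 + 0.8Q → Q* = 23.4439, P* = 39.1951.
At the ceiling P = 30.375, quantity supplied = (30.375 − 20.44)/0.8 = 12.4188.
Willingness to pay at Q' = 12.4188: 68.5 − 1.25·12.4188 = 52.9765.
ΔQ = 23.4439 − 12.4188 = 11.0251; wedge = 52.9765 − 30.375 = 22.6015.
DWL = ½ × 11.0251 × 22.6015 = 124.59.

124.59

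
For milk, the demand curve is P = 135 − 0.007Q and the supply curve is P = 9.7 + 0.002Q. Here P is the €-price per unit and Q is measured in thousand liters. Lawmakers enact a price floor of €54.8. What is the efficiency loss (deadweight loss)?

€27344.77 thousand

Competitive equilibrium: 135 − 0.007Q = 9.7 + 0.002Q → Q* = 13922.22222, P* = 37.54444.
At the floor P = 54.8, quantity demanded = (135 − 54.8)/0.007 = 11457.14286.
Sellers' marginal cost at Q' = 11457.14286: 9.7 + 0.002·11457.14286 = 32.61429.
ΔQ = 13922.22222 − 11457.14286 = 2465.07936; wedge = 54.8 − 32.61429 = 22.18571.
DWL = ½ × 2465.07936 × 22.18571 = €27344.77 thousand.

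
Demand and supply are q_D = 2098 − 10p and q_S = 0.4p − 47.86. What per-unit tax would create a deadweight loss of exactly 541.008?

In inverse form: demand p = 209.8 − 0.1q, supply p = 119.65 + 2.5q.
Competitive equilibrium: 209.8 − 0.1q = 119.65 + 2.5q → q* = 34.6731, p* = 206.3327.
A tax t gives Δq = t/2.6 and wedge t, so DWL = t²/5.2.
t²/5.2 = 541.008 → t² = 2813.2416 → t = 53.04.

53.04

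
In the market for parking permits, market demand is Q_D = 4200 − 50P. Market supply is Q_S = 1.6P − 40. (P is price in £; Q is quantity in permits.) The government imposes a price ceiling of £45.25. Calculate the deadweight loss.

£1125.40

In inverse form: demand P = 84 − 0.02Q, supply P = 25 + 0.625Q.
Competitive equilibrium: 84 − 0.02Q = 25 + 0.625Q → Q* = 91.4729, P* = 82.1705.
At the ceiling P = 45.25, quantity supplied = (45.25 − 25)/0.625 = 32.4.
Willingness to pay at Q' = 32.4: 84 − 0.02·32.4 = 83.352.
ΔQ = 91.4729 − 32.4 = 59.0729; wedge = 83.352 − 45.25 = 38.102.
Welfare loss = ½ × 59.0729 × 38.102 = £1125.40.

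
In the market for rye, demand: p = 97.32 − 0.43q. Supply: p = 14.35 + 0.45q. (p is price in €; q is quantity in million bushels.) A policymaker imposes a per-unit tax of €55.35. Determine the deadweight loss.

€1740.69 million

Competitive equilibrium: 97.32 − 0.43q = 14.35 + 0.45q → q* = 94.2841, p* = 56.7778.
With the tax, the buyer price exceeds the seller price by 55.35: (97.32 − 0.43q) − (14.35 + 0.45q) = 55.35 → q' = 31.3864.
Δq = 94.2841 − 31.3864 = 62.8977; the wedge equals the tax, 55.35.
The triangle = ½ × 62.8977 × 55.35 = €1740.69 million.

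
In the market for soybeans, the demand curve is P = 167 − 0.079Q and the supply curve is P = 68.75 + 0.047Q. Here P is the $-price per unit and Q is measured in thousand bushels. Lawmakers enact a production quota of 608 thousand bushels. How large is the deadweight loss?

$1858.64 thousand

Competitive equilibrium: 167 − 0.079Q = 68.75 + 0.047Q → Q* = 779.7619, P* = 105.3988.
At Q = 608: demand price = 167 − 0.079·608 = 118.968; supply price = 68.75 + 0.047·608 = 97.326.
ΔQ = 779.7619 − 608 = 171.7619; wedge = 118.968 − 97.326 = 21.642.
Welfare loss = ½ × 171.7619 × 21.642 = $1858.64 thousand.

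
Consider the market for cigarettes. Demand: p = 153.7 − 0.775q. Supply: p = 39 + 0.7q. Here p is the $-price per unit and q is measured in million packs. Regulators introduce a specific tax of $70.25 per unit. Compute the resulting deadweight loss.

$1672.90 million

Competitive equilibrium: 153.7 − 0.775q = 39 + 0.7q → q* = 77.7627, p* = 93.4339.
With the tax, the buyer price exceeds the seller price by 70.25: (153.7 − 0.775q) − (39 + 0.7q) = 70.25 → q' = 30.1356.
Δq = 77.7627 − 30.1356 = 47.6271; the wedge equals the tax, 70.25.
DWL = ½ × 47.6271 × 70.25 = $1672.90 million.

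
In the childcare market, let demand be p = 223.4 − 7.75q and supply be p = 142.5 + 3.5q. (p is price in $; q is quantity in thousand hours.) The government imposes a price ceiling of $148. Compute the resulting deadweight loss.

$177.64 thousand

Competitive equilibrium: 223.4 − 7.75q = 142.5 + 3.5q → q* = 7.1911, p* = 167.6689.
At the ceiling p = 148, quantity supplied = (148 − 142.5)/3.5 = 1.5714.
Willingness to pay at q' = 1.5714: 223.4 − 7.75·1.5714 = 211.2217.
Δq = 7.1911 − 1.5714 = 5.6197; wedge = 211.2217 − 148 = 63.2217.
The triangle = ½ × 5.6197 × 63.2217 = $177.64 thousand.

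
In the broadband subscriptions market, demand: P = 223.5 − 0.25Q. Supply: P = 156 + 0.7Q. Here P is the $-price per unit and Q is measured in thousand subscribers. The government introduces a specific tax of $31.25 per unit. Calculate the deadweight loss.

Competitive equilibrium: 223.5 − 0.25Q = 156 + 0.7Q → Q* = 71.0526, P* = 205.7368.
With the tax, the buyer price exceeds the seller price by 31.25: (223.5 − 0.25Q) − (156 + 0.7Q) = 31.25 → Q' = 38.1579.
ΔQ = 71.0526 − 38.1579 = 32.8947; the wedge equals the tax, 31.25.
The triangle = ½ × 32.8947 × 31.25 = $513.98 thousand.

$513.98 thousand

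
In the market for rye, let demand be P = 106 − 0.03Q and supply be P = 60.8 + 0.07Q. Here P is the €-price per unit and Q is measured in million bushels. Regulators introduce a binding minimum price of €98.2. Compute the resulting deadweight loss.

Competitive equilibrium: 106 − 0.03Q = 60.8 + 0.07Q → Q* = 452, P* = 92.44.
At the floor P = 98.2, quantity demanded = (106 − 98.2)/0.03 = 260.
Sellers' marginal cost at Q' = 260: 60.8 + 0.07·260 = 79.
ΔQ = 452 − 260 = 192; wedge = 98.2 − 79 = 19.2.
The triangle = ½ × 192 × 19.2 = €1843.20 million.

€1843.20 million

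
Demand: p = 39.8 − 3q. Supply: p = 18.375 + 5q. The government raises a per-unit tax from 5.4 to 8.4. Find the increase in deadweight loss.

2.59

Competitive equilibrium: 39.8 − 3q = 18.375 + 5q → q* = 2.6781, p* = 31.7656.
For a per-unit tax t: Δq = t/8, so DWL = ½·t·(t/8) = t²/16.
At t = 5.4: DWL = 1.823. At t = 8.4: DWL = 4.41.
Increase = 4.41 − 1.823 = 2.59.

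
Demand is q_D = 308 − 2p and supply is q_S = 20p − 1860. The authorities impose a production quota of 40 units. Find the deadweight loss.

1382.73

In inverse form: demand p = 154 − 0.5q, supply p = 93 + 0.05q.
Competitive equilibrium: 154 − 0.5q = 93 + 0.05q → q* = 110.9091, p* = 98.5455.
At q = 40: demand price = 154 − 0.5·40 = 134; supply price = 93 + 0.05·40 = 95.
Δq = 110.9091 − 40 = 70.9091; wedge = 134 − 95 = 39.
Deadweight loss = ½ × 70.9091 × 39 = 1382.73.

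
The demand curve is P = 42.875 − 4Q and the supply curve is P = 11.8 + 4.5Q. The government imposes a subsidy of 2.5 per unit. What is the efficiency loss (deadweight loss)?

0.37

Competitive equilibrium: 42.875 − 4Q = 11.8 + 4.5Q → Q* = 3.6559, P* = 28.2515.
The subsidy lowers effective supply by 2.5: P = 9.3 + 4.5Q.
New quantity: 42.875 − 4Q = 9.3 + 4.5Q → Q' = 3.95.
Overproduction ΔQ = 3.95 − 3.6559 = 0.2941; wedge = subsidy = 2.5.
DWL = ½ × 0.2941 × 2.5 = 0.37.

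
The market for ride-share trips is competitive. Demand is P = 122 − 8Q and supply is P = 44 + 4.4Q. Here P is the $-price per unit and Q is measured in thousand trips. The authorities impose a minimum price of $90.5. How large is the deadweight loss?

$34.32 thousand

Competitive equilibrium: 122 − 8Q = 44 + 4.4Q → Q* = 6.2903, P* = 71.6774.
At the floor P = 90.5, quantity demanded = (122 − 90.5)/8 = 3.9375.
Sellers' marginal cost at Q' = 3.9375: 44 + 4.4·3.9375 = 61.325.
ΔQ = 6.2903 − 3.9375 = 2.3528; wedge = 90.5 − 61.325 = 29.175.
The triangle = ½ × 2.3528 × 29.175 = $34.32 thousand.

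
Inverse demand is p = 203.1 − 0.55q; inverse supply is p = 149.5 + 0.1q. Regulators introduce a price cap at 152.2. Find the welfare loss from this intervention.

Competitive equilibrium: 203.1 − 0.55q = 149.5 + 0.1q → q* = 82.4615, p* = 157.7462.
At the ceiling p = 152.2, quantity supplied = (152.2 − 149.5)/0.1 = 27.
Willingness to pay at q' = 27: 203.1 − 0.55·27 = 188.25.
Δq = 82.4615 − 27 = 55.4615; wedge = 188.25 − 152.2 = 36.05.
Welfare loss = ½ × 55.4615 × 36.05 = 999.69.

999.69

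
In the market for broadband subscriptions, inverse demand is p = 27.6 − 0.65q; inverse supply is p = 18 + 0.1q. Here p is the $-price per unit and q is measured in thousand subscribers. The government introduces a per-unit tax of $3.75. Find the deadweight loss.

$9.375 thousand

Competitive equilibrium: 27.6 − 0.65q = 18 + 0.1q → q* = 12.8, p* = 19.28.
With the tax, the buyer price exceeds the seller price by 3.75: (27.6 − 0.65q) − (18 + 0.1q) = 3.75 → q' = 7.8.
Δq = 12.8 − 7.8 = 5; the wedge equals the tax, 3.75.
Deadweight loss = ½ × 5 × 3.75 = $9.375 thousand.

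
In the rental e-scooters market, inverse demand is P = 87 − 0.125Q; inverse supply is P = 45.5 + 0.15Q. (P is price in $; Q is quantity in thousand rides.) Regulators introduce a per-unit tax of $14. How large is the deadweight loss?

$356.36 thousand

Competitive equilibrium: 87 − 0.125Q = 45.5 + 0.15Q → Q* = 150.9091, P* = 68.1364.
With the tax, the buyer price exceeds the seller price by 14: (87 − 0.125Q) − (45.5 + 0.15Q) = 14 → Q' = 100.
ΔQ = 150.9091 − 100 = 50.9091; the wedge equals the tax, 14.
Deadweight loss = ½ × 50.9091 × 14 = $356.36 thousand.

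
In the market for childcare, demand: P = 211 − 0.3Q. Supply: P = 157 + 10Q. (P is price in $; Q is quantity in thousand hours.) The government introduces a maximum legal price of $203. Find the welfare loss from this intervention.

Competitive equilibrium: 211 − 0.3Q = 157 + 10Q → Q* = 5.2427, P* = 209.4272.
At the ceiling P = 203, quantity supplied = (203 − 157)/10 = 4.6.
Willingness to pay at Q' = 4.6: 211 − 0.3·4.6 = 209.62.
ΔQ = 5.2427 − 4.6 = 0.6427; wedge = 209.62 − 203 = 6.62.
DWL = ½ × 0.6427 × 6.62 = $2.13 thousand.

$2.13 thousand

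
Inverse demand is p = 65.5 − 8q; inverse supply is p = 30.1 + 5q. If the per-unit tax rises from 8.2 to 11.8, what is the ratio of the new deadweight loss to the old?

2.071

Competitive equilibrium: 65.5 − 8q = 30.1 + 5q → q* = 2.7231, p* = 43.7154.
For a per-unit tax t: Δq = t/13, so DWL = ½·t·(t/13) = t²/26.
At t = 8.2: DWL = 2.586. At t = 11.8: DWL = 5.355.
Ratio = (11.8/8.2)² = 2.071.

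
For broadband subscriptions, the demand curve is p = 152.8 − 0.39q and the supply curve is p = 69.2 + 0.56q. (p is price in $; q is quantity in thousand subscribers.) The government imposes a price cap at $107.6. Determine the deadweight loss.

Competitive equilibrium: 152.8 − 0.39q = 69.2 + 0.56q → q* = 88, p* = 118.48.
At the ceiling p = 107.6, quantity supplied = (107.6 − 69.2)/0.56 = 68.5714.
Willingness to pay at q' = 68.5714: 152.8 − 0.39·68.5714 = 126.0572.
Δq = 88 − 68.5714 = 19.4286; wedge = 126.0572 − 107.6 = 18.4572.
DWL = ½ × 19.4286 × 18.4572 = $179.30 thousand.

$179.30 thousand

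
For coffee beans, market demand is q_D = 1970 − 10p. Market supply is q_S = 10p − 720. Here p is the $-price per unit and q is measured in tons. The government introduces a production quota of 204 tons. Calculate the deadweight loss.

In inverse form: demand p = 197 − 0.1q, supply p = 72 + 0.1q.
Competitive equilibrium: 197 − 0.1q = 72 + 0.1q → q* = 625, p* = 134.5.
At q = 204: demand price = 197 − 0.1·204 = 176.6; supply price = 72 + 0.1·204 = 92.4.
Δq = 625 − 204 = 421; wedge = 176.6 − 92.4 = 84.2.
Welfare loss = ½ × 421 × 84.2 = $17724.10.

$17724.10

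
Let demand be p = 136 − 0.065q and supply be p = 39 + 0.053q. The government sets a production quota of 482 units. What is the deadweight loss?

6821.76

Competitive equilibrium: 136 − 0.065q = 39 + 0.053q → q* = 822.0339, p* = 82.5678.
At q = 482: demand price = 136 − 0.065·482 = 104.67; supply price = 39 + 0.053·482 = 64.546.
Δq = 822.0339 − 482 = 340.0339; wedge = 104.67 − 64.546 = 40.124.
The triangle = ½ × 340.0339 × 40.124 = 6821.76.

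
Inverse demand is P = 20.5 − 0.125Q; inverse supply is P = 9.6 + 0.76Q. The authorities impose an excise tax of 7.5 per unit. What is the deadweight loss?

31.78

Competitive equilibrium: 20.5 − 0.125Q = 9.6 + 0.76Q → Q* = 12.3164, P* = 18.9605.
With the tax, the buyer price exceeds the seller price by 7.5: (20.5 − 0.125Q) − (9.6 + 0.76Q) = 7.5 → Q' = 3.8418.
ΔQ = 12.3164 − 3.8418 = 8.4746; the wedge equals the tax, 7.5.
The triangle = ½ × 8.4746 × 7.5 = 31.78.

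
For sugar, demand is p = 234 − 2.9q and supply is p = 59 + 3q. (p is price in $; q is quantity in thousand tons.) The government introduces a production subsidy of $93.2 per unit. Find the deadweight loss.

$736.12 thousand

Competitive equilibrium: 234 − 2.9q = 59 + 3q → q* = 29.661, p* = 147.9831.
The subsidy lowers effective supply by 93.2: p = 3q − 34.2.
New quantity: 234 − 2.9q = 3q − 34.2 → q' = 45.4576.
Overproduction Δq = 45.4576 − 29.661 = 15.7966; wedge = subsidy = 93.2.
Deadweight loss = ½ × 15.7966 × 93.2 = $736.12 thousand.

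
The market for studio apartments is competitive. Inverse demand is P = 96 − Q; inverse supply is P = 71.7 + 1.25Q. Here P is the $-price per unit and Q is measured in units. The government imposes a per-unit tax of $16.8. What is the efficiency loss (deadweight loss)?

Competitive equilibrium: 96 − Q = 71.7 + 1.25Q → Q* = 10.8, P* = 85.2.
With the tax, the buyer price exceeds the seller price by 16.8: (96 − Q) − (71.7 + 1.25Q) = 16.8 → Q' = 3.3333.
ΔQ = 10.8 − 3.3333 = 7.4667; the wedge equals the tax, 16.8.
Welfare loss = ½ × 7.4667 × 16.8 = $62.72.

$62.72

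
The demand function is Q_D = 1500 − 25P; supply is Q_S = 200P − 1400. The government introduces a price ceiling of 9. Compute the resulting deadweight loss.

In inverse form: demand P = 60 − 0.04Q, supply P = 7 + 0.005Q.
Competitive equilibrium: 60 − 0.04Q = 7 + 0.005Q → Q* = 1177.7778, P* = 12.8889.
At the ceiling P = 9, quantity supplied = (9 − 7)/0.005 = 400.
Willingness to pay at Q' = 400: 60 − 0.04·400 = 44.
ΔQ = 1177.7778 − 400 = 777.7778; wedge = 44 − 9 = 35.
Deadweight loss = ½ × 777.7778 × 35 = 13611.11.

13611.11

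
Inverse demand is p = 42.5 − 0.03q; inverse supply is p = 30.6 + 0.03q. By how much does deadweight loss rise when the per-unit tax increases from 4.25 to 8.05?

389.50

Competitive equilibrium: 42.5 − 0.03q = 30.6 + 0.03q → q* = 198.3333, p* = 36.55.
For a per-unit tax t: Δq = t/0.06, so DWL = ½·t·(t/0.06) = t²/0.12.
At t = 4.25: DWL = 150.521. At t = 8.05: DWL = 540.021.
Increase = 540.021 − 150.521 = 389.50.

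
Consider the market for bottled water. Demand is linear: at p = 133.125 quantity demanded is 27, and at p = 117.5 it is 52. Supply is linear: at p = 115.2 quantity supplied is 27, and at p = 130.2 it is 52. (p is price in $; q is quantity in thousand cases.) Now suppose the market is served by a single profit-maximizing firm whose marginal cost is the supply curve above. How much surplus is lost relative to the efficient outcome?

$121.17 thousand

Demand slope = (117.5 − 133.125)/(52 − 27) = −0.625, so p = 150 − 0.625q.
Supply slope = (130.2 − 115.2)/(52 − 27) = 0.6, so p = 99 + 0.6q.
Competitive equilibrium: 150 − 0.625q = 99 + 0.6q → q* = 41.6327, p* = 123.9796.
Marginal revenue: MR = 150 − 1.25q. Set MR = MC: 150 − 1.25q = 99 + 0.6q → q_m = 27.5676.
Price p_m = 150 − 0.625·27.5676 = 132.7703; MC(q_m) = 99 + 0.6·27.5676 = 115.5406.
Competitive q* = 41.6327, so Δq = 14.0651; wedge = 132.7703 − 115.5406 = 17.2297.
Deadweight loss = ½ × 14.0651 × 17.2297 = $121.17 thousand.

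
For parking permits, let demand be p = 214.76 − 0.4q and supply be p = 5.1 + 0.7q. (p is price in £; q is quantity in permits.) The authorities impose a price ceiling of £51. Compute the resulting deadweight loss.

Competitive equilibrium: 214.76 − 0.4q = 5.1 + 0.7q → q* = 190.6, p* = 138.52.
At the ceiling p = 51, quantity supplied = (51 − 5.1)/0.7 = 65.5714.
Willingness to pay at q' = 65.5714: 214.76 − 0.4·65.5714 = 188.5314.
Δq = 190.6 − 65.5714 = 125.0286; wedge = 188.5314 − 51 = 137.5314.
The triangle = ½ × 125.0286 × 137.5314 = £8597.68.

£8597.68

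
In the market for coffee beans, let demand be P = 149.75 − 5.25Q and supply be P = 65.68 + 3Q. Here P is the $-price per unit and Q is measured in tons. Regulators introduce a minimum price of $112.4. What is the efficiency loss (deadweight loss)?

$39.03

Competitive equilibrium: 149.75 − 5.25Q = 65.68 + 3Q → Q* = 10.1903, P* = 96.2509.
At the floor P = 112.4, quantity demanded = (149.75 − 112.4)/5.25 = 7.1143.
Sellers' marginal cost at Q' = 7.1143: 65.68 + 3·7.1143 = 87.0229.
ΔQ = 10.1903 − 7.1143 = 3.076; wedge = 112.4 − 87.0229 = 25.3771.
The triangle = ½ × 3.076 × 25.3771 = $39.03.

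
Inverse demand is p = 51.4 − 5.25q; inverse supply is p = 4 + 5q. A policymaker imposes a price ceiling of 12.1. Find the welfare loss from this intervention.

46.26

Competitive equilibrium: 51.4 − 5.25q = 4 + 5q → q* = 4.6244, p* = 27.122.
At the ceiling p = 12.1, quantity supplied = (12.1 − 4)/5 = 1.62.
Willingness to pay at q' = 1.62: 51.4 − 5.25·1.62 = 42.895.
Δq = 4.6244 − 1.62 = 3.0044; wedge = 42.895 − 12.1 = 30.795.
DWL = ½ × 3.0044 × 30.795 = 46.26.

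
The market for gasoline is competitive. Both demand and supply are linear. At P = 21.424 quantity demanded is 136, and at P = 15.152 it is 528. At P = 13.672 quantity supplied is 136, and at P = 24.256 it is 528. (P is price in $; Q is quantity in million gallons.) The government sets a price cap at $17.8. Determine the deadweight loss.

Demand slope = (15.152 − 21.424)/(528 − 136) = −0.016, so P = 23.6 − 0.016Q.
Supply slope = (24.256 − 13.672)/(528 − 136) = 0.027, so P = 10 + 0.027Q.
Competitive equilibrium: 23.6 − 0.016Q = 10 + 0.027Q → Q* = 316.2791, P* = 18.5395.
At the ceiling P = 17.8, quantity supplied = (17.8 − 10)/0.027 = 288.8889.
Willingness to pay at Q' = 288.8889: 23.6 − 0.016·288.8889 = 18.9778.
ΔQ = 316.2791 − 288.8889 = 27.3902; wedge = 18.9778 − 17.8 = 1.1778.
The triangle = ½ × 27.3902 × 1.1778 = $16.13 million.

$16.13 million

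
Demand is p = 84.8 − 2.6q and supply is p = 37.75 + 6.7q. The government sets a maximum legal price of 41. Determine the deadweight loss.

97.29

Competitive equilibrium: 84.8 − 2.6q = 37.75 + 6.7q → q* = 5.0591, p* = 71.6462.
At the ceiling p = 41, quantity supplied = (41 − 37.75)/6.7 = 0.4851.
Willingness to pay at q' = 0.4851: 84.8 − 2.6·0.4851 = 83.5387.
Δq = 5.0591 − 0.4851 = 4.574; wedge = 83.5387 − 41 = 42.5387.
The triangle = ½ × 4.574 × 42.5387 = 97.29.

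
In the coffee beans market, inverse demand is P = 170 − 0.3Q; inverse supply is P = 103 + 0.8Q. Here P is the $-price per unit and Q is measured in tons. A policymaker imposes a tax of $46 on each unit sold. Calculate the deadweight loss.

Competitive equilibrium: 170 − 0.3Q = 103 + 0.8Q → Q* = 60.9091, P* = 151.7273.
With the tax, the buyer price exceeds the seller price by 46: (170 − 0.3Q) − (103 + 0.8Q) = 46 → Q' = 19.0909.
ΔQ = 60.9091 − 19.0909 = 41.8182; the wedge equals the tax, 46.
Welfare loss = ½ × 41.8182 × 46 = $961.82.

$961.82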